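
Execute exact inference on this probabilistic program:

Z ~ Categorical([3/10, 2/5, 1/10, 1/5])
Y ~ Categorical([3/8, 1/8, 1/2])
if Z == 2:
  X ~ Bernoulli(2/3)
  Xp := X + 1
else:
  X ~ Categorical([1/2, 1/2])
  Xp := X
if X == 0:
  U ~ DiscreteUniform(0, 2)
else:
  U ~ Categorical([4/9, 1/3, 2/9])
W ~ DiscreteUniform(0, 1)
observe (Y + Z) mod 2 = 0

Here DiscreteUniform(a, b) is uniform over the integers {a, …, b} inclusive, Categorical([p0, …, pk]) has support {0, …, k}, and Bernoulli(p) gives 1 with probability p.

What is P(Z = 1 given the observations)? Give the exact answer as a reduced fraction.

P(Z = 1 | obs) = 2/17

Enumerate traces; 72 have nonzero weight after conditioning:
  (Z=0, Y=0, X=0, U=0, W=0) weight 3/320
  (Z=0, Y=0, X=0, U=0, W=1) weight 3/320
  (Z=0, Y=0, X=0, U=1, W=0) weight 3/320
  (Z=0, Y=0, X=0, U=1, W=1) weight 3/320
  (Z=0, Y=0, X=0, U=2, W=0) weight 3/320
  (Z=0, Y=0, X=0, U=2, W=1) weight 3/320
  (Z=0, Y=0, X=1, U=0, W=0) weight 1/80
  (Z=0, Y=0, X=1, U=0, W=1) weight 1/80
  (Z=1, Y=1, X=0, U=0, W=0) weight 1/240
  (Z=2, Y=0, X=0, U=0, W=0) weight 1/480
  … 62 more
Group by Z:
  weight(Z=0) = 21/80
  weight(Z=1) = 1/20
  weight(Z=2) = 7/80
  weight(Z=3) = 1/40
Total weight = 21/80 + 1/20 + 7/80 + 1/40 = 17/40
P(Z=0 | obs) = 21/80 / 17/40 = 21/34
P(Z=1 | obs) = 1/20 / 17/40 = 2/17
P(Z=2 | obs) = 7/80 / 17/40 = 7/34
P(Z=3 | obs) = 1/40 / 17/40 = 1/17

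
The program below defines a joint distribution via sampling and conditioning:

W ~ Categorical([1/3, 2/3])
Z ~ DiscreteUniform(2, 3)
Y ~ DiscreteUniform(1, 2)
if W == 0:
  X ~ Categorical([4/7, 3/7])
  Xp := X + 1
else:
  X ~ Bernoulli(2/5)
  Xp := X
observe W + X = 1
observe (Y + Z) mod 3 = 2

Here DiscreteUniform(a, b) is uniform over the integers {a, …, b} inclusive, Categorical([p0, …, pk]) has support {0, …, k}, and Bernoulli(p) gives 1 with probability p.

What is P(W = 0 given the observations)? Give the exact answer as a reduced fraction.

Enumerate traces; 2 have nonzero weight after conditioning:
  (W=0, Z=3, Y=2, X=1) weight 1/28
  (W=1, Z=3, Y=2, X=0) weight 1/10
Group by W:
  weight(W=0) = 1/28
  weight(W=1) = 1/10
Total weight = 1/28 + 1/10 = 19/140
P(W=0 | obs) = 1/28 / 19/140 = 5/19
P(W=1 | obs) = 1/10 / 19/140 = 14/19

P(W = 0 | obs) = 5/19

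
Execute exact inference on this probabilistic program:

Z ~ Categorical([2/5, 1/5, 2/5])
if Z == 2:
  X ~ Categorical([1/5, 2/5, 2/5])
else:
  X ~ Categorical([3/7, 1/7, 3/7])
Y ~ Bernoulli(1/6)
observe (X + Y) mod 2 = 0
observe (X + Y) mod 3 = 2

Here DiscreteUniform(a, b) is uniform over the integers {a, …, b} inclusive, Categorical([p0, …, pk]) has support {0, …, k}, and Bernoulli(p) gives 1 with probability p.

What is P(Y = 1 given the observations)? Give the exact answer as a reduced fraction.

P(Y = 1 | obs) = 43/408

Enumerate traces; 6 have nonzero weight after conditioning:
  (Z=0, X=1, Y=1) weight 1/105
  (Z=0, X=2, Y=0) weight 1/7
  (Z=1, X=1, Y=1) weight 1/210
  (Z=1, X=2, Y=0) weight 1/14
  (Z=2, X=1, Y=1) weight 2/75
  (Z=2, X=2, Y=0) weight 2/15
Group by Y:
  weight(Y=0) = 73/210
  weight(Y=1) = 43/1050
Total weight = 73/210 + 43/1050 = 68/175
P(Y=0 | obs) = 73/210 / 68/175 = 365/408
P(Y=1 | obs) = 43/1050 / 68/175 = 43/408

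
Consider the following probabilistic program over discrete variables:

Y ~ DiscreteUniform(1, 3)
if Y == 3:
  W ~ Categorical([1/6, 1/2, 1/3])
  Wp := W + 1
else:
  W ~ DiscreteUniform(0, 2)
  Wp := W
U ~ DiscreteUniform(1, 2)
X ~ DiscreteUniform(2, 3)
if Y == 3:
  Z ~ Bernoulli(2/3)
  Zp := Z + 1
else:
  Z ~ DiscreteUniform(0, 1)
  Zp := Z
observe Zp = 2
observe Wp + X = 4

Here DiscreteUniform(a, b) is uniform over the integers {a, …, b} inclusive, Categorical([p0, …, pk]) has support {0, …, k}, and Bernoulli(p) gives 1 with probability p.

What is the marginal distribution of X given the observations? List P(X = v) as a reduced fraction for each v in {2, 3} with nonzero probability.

P(X=2) = 3/4, P(X=3) = 1/4

Enumerate traces; 4 have nonzero weight after conditioning:
  (Y=3, W=0, U=1, X=3, Z=1) weight 1/108
  (Y=3, W=0, U=2, X=3, Z=1) weight 1/108
  (Y=3, W=1, U=1, X=2, Z=1) weight 1/36
  (Y=3, W=1, U=2, X=2, Z=1) weight 1/36
Group by X:
  weight(X=2) = 1/18
  weight(X=3) = 1/54
Total weight = 1/18 + 1/54 = 2/27
P(X=2 | obs) = 1/18 / 2/27 = 3/4
P(X=3 | obs) = 1/54 / 2/27 = 1/4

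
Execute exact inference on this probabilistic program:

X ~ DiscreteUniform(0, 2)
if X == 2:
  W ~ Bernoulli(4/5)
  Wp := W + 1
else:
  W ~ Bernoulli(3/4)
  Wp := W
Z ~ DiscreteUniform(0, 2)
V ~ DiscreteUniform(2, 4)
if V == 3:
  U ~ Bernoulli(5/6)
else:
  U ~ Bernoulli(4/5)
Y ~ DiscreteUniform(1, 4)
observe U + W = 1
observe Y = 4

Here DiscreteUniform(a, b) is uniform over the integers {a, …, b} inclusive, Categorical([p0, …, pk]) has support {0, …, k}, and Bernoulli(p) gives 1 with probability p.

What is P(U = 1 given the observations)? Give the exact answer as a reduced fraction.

Enumerate traces; 54 have nonzero weight after conditioning:
  (X=0, W=0, Z=0, V=2, U=1, Y=4) weight 1/540
  (X=0, W=0, Z=0, V=3, U=1, Y=4) weight 5/2592
  (X=0, W=0, Z=0, V=4, U=1, Y=4) weight 1/540
  (X=0, W=0, Z=1, V=2, U=1, Y=4) weight 1/540
  (X=0, W=0, Z=1, V=3, U=1, Y=4) weight 5/2592
  (X=0, W=0, Z=1, V=4, U=1, Y=4) weight 1/540
  (X=0, W=0, Z=2, V=2, U=1, Y=4) weight 1/540
  (X=0, W=0, Z=2, V=3, U=1, Y=4) weight 5/2592
  (X=0, W=1, Z=0, V=2, U=0, Y=4) weight 1/720
  … 45 more
Group by U:
  weight(U=0) = 391/10800
  weight(U=1) = 511/10800
Total weight = 391/10800 + 511/10800 = 451/5400
P(U=0 | obs) = 391/10800 / 451/5400 = 391/902
P(U=1 | obs) = 511/10800 / 451/5400 = 511/902

P(U = 1 | obs) = 511/902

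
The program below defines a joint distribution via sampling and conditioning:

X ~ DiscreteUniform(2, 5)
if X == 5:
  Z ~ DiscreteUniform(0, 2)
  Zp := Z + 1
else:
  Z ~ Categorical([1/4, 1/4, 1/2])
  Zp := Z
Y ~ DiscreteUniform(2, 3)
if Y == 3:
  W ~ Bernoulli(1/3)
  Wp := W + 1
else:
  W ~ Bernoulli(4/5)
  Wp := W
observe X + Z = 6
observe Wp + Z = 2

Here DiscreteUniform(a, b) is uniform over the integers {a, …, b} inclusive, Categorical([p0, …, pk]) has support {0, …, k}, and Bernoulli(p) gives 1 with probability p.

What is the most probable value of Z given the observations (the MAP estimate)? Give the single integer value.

argmax_v P(Z = v | obs) = 1

Enumerate traces; 3 have nonzero weight after conditioning:
  (X=4, Z=2, Y=2, W=0) weight 1/80
  (X=5, Z=1, Y=2, W=1) weight 1/30
  (X=5, Z=1, Y=3, W=0) weight 1/36
Group by Z:
  weight(Z=1) = 11/180
  weight(Z=2) = 1/80
Total weight = 11/180 + 1/80 = 53/720
P(Z=1 | obs) = 11/180 / 53/720 = 44/53
P(Z=2 | obs) = 1/80 / 53/720 = 9/53
argmax = 1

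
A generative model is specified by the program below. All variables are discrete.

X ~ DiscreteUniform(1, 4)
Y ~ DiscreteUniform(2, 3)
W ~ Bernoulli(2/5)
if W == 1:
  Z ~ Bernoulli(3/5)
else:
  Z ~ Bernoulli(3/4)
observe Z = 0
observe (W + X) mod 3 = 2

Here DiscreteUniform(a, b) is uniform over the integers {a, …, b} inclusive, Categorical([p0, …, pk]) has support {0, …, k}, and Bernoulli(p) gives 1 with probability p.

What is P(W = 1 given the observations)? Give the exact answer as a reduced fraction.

P(W = 1 | obs) = 32/47

Enumerate traces; 6 have nonzero weight after conditioning:
  (X=1, Y=2, W=1, Z=0) weight 1/50
  (X=1, Y=3, W=1, Z=0) weight 1/50
  (X=2, Y=2, W=0, Z=0) weight 3/160
  (X=2, Y=3, W=0, Z=0) weight 3/160
  (X=4, Y=2, W=1, Z=0) weight 1/50
  (X=4, Y=3, W=1, Z=0) weight 1/50
Group by W:
  weight(W=0) = 3/80
  weight(W=1) = 2/25
Total weight = 3/80 + 2/25 = 47/400
P(W=0 | obs) = 3/80 / 47/400 = 15/47
P(W=1 | obs) = 2/25 / 47/400 = 32/47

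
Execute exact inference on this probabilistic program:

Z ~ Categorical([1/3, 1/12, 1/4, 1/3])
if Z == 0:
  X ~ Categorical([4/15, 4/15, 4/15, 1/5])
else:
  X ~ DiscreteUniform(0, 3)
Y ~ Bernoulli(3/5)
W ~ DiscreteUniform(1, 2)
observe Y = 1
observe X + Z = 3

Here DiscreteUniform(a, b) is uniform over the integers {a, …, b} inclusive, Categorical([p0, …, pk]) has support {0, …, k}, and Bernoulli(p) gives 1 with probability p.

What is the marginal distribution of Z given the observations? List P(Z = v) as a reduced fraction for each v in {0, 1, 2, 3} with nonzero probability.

Enumerate traces; 8 have nonzero weight after conditioning:
  (Z=0, X=3, Y=1, W=1) weight 1/50
  (Z=0, X=3, Y=1, W=2) weight 1/50
  (Z=1, X=2, Y=1, W=1) weight 1/160
  (Z=1, X=2, Y=1, W=2) weight 1/160
  (Z=2, X=1, Y=1, W=1) weight 3/160
  (Z=2, X=1, Y=1, W=2) weight 3/160
  (Z=3, X=0, Y=1, W=1) weight 1/40
  (Z=3, X=0, Y=1, W=2) weight 1/40
Group by Z:
  weight(Z=0) = 1/25
  weight(Z=1) = 1/80
  weight(Z=2) = 3/80
  weight(Z=3) = 1/20
Total weight = 1/25 + 1/80 + 3/80 + 1/20 = 7/50
P(Z=0 | obs) = 1/25 / 7/50 = 2/7
P(Z=1 | obs) = 1/80 / 7/50 = 5/56
P(Z=2 | obs) = 3/80 / 7/50 = 15/56
P(Z=3 | obs) = 1/20 / 7/50 = 5/14

P(Z=0) = 2/7, P(Z=1) = 5/56, P(Z=2) = 15/56, P(Z=3) = 5/14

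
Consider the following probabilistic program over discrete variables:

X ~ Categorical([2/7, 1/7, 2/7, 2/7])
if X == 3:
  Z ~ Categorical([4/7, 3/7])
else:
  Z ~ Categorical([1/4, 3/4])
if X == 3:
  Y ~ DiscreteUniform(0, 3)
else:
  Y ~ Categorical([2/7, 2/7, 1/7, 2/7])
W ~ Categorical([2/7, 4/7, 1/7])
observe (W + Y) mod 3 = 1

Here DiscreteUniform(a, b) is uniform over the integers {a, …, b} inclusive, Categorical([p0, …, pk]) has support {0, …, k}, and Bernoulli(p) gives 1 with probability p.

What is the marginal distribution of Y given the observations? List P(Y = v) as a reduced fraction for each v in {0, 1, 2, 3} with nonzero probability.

P(Y=0) = 108/287, P(Y=1) = 54/287, P(Y=2) = 17/287, P(Y=3) = 108/287

Enumerate traces; 32 have nonzero weight after conditioning:
  (X=0, Z=0, Y=0, W=1) weight 4/343
  (X=0, Z=0, Y=1, W=0) weight 2/343
  (X=0, Z=0, Y=2, W=2) weight 1/686
  (X=0, Z=0, Y=3, W=1) weight 4/343
  (X=0, Z=1, Y=0, W=1) weight 12/343
  (X=0, Z=1, Y=1, W=0) weight 6/343
  (X=0, Z=1, Y=2, W=2) weight 3/686
  (X=0, Z=1, Y=3, W=1) weight 12/343
  … 24 more
Group by Y:
  weight(Y=0) = 54/343
  weight(Y=1) = 27/343
  weight(Y=2) = 17/686
  weight(Y=3) = 54/343
Total weight = 54/343 + 27/343 + 17/686 + 54/343 = 41/98
P(Y=0 | obs) = 54/343 / 41/98 = 108/287
P(Y=1 | obs) = 27/343 / 41/98 = 54/287
P(Y=2 | obs) = 17/686 / 41/98 = 17/287
P(Y=3 | obs) = 54/343 / 41/98 = 108/287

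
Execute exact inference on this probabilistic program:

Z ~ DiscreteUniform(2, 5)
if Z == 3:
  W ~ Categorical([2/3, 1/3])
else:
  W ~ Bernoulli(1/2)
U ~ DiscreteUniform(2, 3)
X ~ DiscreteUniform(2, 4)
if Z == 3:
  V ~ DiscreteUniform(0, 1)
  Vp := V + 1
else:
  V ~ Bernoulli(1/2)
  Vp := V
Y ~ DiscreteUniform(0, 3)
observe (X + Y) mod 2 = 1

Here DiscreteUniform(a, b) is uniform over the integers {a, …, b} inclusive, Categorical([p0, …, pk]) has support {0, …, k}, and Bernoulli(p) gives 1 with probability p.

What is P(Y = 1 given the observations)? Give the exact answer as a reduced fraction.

Enumerate traces; 192 have nonzero weight after conditioning:
  (Z=2, W=0, U=2, X=2, V=0, Y=1) weight 1/384
  (Z=2, W=0, U=2, X=2, V=0, Y=3) weight 1/384
  (Z=2, W=0, U=2, X=2, V=1, Y=1) weight 1/384
  (Z=2, W=0, U=2, X=2, V=1, Y=3) weight 1/384
  (Z=2, W=0, U=2, X=3, V=0, Y=0) weight 1/384
  (Z=2, W=0, U=2, X=3, V=0, Y=2) weight 1/384
  (Z=2, W=0, U=2, X=3, V=1, Y=0) weight 1/384
  (Z=2, W=0, U=2, X=3, V=1, Y=2) weight 1/384
  … 184 more
Group by Y:
  weight(Y=0) = 1/12
  weight(Y=1) = 1/6
  weight(Y=2) = 1/12
  weight(Y=3) = 1/6
Total weight = 1/12 + 1/6 + 1/12 + 1/6 = 1/2
P(Y=0 | obs) = 1/12 / 1/2 = 1/6
P(Y=1 | obs) = 1/6 / 1/2 = 1/3
P(Y=2 | obs) = 1/12 / 1/2 = 1/6
P(Y=3 | obs) = 1/6 / 1/2 = 1/3

P(Y = 1 | obs) = 1/3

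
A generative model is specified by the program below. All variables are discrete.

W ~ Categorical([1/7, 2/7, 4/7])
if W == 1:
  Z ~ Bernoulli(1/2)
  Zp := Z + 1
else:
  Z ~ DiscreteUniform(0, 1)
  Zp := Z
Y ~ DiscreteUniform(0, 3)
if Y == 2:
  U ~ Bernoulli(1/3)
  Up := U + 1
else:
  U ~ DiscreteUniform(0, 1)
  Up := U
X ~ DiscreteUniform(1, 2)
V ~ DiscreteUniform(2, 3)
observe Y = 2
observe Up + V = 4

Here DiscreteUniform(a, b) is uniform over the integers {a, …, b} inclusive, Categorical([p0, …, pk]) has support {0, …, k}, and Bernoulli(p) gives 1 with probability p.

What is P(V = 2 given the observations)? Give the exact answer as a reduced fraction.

P(V = 2 | obs) = 1/3

Enumerate traces; 24 have nonzero weight after conditioning:
  (W=0, Z=0, Y=2, U=0, X=1, V=3) weight 1/336
  (W=0, Z=0, Y=2, U=0, X=2, V=3) weight 1/336
  (W=0, Z=0, Y=2, U=1, X=1, V=2) weight 1/672
  (W=0, Z=0, Y=2, U=1, X=2, V=2) weight 1/672
  (W=0, Z=1, Y=2, U=0, X=1, V=3) weight 1/336
  (W=0, Z=1, Y=2, U=0, X=2, V=3) weight 1/336
  (W=0, Z=1, Y=2, U=1, X=1, V=2) weight 1/672
  (W=0, Z=1, Y=2, U=1, X=2, V=2) weight 1/672
  … 16 more
Group by V:
  weight(V=2) = 1/24
  weight(V=3) = 1/12
Total weight = 1/24 + 1/12 = 1/8
P(V=2 | obs) = 1/24 / 1/8 = 1/3
P(V=3 | obs) = 1/12 / 1/8 = 2/3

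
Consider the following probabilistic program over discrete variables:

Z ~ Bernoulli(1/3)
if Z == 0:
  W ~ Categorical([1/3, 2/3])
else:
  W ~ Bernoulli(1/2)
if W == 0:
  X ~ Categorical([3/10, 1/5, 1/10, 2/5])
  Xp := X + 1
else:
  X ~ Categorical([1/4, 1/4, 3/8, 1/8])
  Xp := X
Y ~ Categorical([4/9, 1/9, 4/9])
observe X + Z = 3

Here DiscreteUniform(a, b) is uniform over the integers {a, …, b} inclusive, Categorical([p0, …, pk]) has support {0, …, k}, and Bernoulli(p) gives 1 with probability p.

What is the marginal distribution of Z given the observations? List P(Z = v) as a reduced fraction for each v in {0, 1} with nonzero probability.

Enumerate traces; 12 have nonzero weight after conditioning:
  (Z=0, W=0, X=3, Y=0) weight 16/405
  (Z=0, W=0, X=3, Y=1) weight 4/405
  (Z=0, W=0, X=3, Y=2) weight 16/405
  (Z=0, W=1, X=3, Y=0) weight 2/81
  (Z=0, W=1, X=3, Y=1) weight 1/162
  (Z=0, W=1, X=3, Y=2) weight 2/81
  (Z=1, W=0, X=2, Y=0) weight 1/135
  (Z=1, W=0, X=2, Y=1) weight 1/540
  … 4 more
Group by Z:
  weight(Z=0) = 13/90
  weight(Z=1) = 19/240
Total weight = 13/90 + 19/240 = 161/720
P(Z=0 | obs) = 13/90 / 161/720 = 104/161
P(Z=1 | obs) = 19/240 / 161/720 = 57/161

P(Z=0) = 104/161, P(Z=1) = 57/161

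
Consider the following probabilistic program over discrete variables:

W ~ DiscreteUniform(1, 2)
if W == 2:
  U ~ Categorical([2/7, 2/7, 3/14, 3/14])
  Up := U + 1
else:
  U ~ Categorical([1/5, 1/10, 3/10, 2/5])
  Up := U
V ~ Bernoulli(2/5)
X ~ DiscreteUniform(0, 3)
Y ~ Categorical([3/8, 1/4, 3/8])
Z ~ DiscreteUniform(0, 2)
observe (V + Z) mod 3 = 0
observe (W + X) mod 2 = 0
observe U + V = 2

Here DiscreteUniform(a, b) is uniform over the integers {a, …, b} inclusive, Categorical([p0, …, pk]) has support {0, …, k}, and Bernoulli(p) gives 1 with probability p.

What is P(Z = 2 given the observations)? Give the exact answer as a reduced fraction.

P(Z = 2 | obs) = 1/3

Enumerate traces; 24 have nonzero weight after conditioning:
  (W=1, U=1, V=1, X=1, Y=0, Z=2) weight 1/1600
  (W=1, U=1, V=1, X=1, Y=1, Z=2) weight 1/2400
  (W=1, U=1, V=1, X=1, Y=2, Z=2) weight 1/1600
  (W=1, U=1, V=1, X=3, Y=0, Z=2) weight 1/1600
  (W=1, U=1, V=1, X=3, Y=1, Z=2) weight 1/2400
  (W=1, U=1, V=1, X=3, Y=2, Z=2) weight 1/1600
  (W=1, U=2, V=0, X=1, Y=0, Z=0) weight 9/3200
  (W=1, U=2, V=0, X=1, Y=1, Z=0) weight 3/1600
  … 16 more
Group by Z:
  weight(Z=0) = 9/350
  weight(Z=2) = 9/700
Total weight = 9/350 + 9/700 = 27/700
P(Z=0 | obs) = 9/350 / 27/700 = 2/3
P(Z=2 | obs) = 9/700 / 27/700 = 1/3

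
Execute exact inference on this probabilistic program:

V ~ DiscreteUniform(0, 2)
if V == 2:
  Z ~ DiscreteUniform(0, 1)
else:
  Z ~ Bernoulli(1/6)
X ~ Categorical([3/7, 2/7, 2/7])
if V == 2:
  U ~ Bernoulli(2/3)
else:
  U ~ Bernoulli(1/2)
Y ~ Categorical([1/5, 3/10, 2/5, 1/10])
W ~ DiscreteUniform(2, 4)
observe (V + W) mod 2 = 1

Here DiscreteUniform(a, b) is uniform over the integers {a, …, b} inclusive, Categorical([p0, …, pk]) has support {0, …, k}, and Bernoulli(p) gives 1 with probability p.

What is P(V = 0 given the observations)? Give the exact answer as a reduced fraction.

P(V = 0 | obs) = 1/4

Enumerate traces; 192 have nonzero weight after conditioning:
  (V=0, Z=0, X=0, U=0, Y=0, W=3) weight 1/252
  (V=0, Z=0, X=0, U=0, Y=1, W=3) weight 1/168
  (V=0, Z=0, X=0, U=0, Y=2, W=3) weight 1/126
  (V=0, Z=0, X=0, U=0, Y=3, W=3) weight 1/504
  (V=0, Z=0, X=0, U=1, Y=0, W=3) weight 1/252
  (V=0, Z=0, X=0, U=1, Y=1, W=3) weight 1/168
  (V=0, Z=0, X=0, U=1, Y=2, W=3) weight 1/126
  (V=0, Z=0, X=0, U=1, Y=3, W=3) weight 1/504
  (V=1, Z=0, X=0, U=0, Y=0, W=2) weight 1/252
  (V=2, Z=0, X=0, U=0, Y=0, W=3) weight 1/630
  … 182 more
Group by V:
  weight(V=0) = 1/9
  weight(V=1) = 2/9
  weight(V=2) = 1/9
Total weight = 1/9 + 2/9 + 1/9 = 4/9
P(V=0 | obs) = 1/9 / 4/9 = 1/4
P(V=1 | obs) = 2/9 / 4/9 = 1/2
P(V=2 | obs) = 1/9 / 4/9 = 1/4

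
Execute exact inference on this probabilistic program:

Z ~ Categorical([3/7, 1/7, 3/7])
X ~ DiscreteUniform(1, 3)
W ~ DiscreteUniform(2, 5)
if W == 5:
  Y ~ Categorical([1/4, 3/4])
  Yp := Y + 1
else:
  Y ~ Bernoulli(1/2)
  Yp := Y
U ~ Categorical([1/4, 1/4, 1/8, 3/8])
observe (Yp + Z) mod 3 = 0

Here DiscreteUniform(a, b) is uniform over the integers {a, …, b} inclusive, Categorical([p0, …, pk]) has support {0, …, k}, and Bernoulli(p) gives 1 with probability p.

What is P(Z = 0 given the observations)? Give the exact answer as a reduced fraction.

P(Z = 0 | obs) = 3/7

Enumerate traces; 96 have nonzero weight after conditioning:
  (Z=0, X=1, W=2, Y=0, U=0) weight 1/224
  (Z=0, X=1, W=2, Y=0, U=1) weight 1/224
  (Z=0, X=1, W=2, Y=0, U=2) weight 1/448
  (Z=0, X=1, W=2, Y=0, U=3) weight 3/448
  (Z=0, X=1, W=3, Y=0, U=0) weight 1/224
  (Z=0, X=1, W=3, Y=0, U=1) weight 1/224
  (Z=0, X=1, W=3, Y=0, U=2) weight 1/448
  (Z=0, X=1, W=3, Y=0, U=3) weight 3/448
  (Z=1, X=1, W=5, Y=1, U=0) weight 1/448
  (Z=2, X=1, W=2, Y=1, U=0) weight 1/224
  … 86 more
Group by Z:
  weight(Z=0) = 9/56
  weight(Z=1) = 3/112
  weight(Z=2) = 3/16
Total weight = 9/56 + 3/112 + 3/16 = 3/8
P(Z=0 | obs) = 9/56 / 3/8 = 3/7
P(Z=1 | obs) = 3/112 / 3/8 = 1/14
P(Z=2 | obs) = 3/16 / 3/8 = 1/2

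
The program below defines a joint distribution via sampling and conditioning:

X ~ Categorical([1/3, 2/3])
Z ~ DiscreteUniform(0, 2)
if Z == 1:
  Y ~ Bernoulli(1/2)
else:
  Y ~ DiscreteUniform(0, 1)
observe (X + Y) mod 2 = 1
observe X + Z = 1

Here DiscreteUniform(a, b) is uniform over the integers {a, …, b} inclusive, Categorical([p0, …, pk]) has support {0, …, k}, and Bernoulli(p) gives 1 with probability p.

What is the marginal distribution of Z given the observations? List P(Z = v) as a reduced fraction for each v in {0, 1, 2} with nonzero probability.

P(Z=0) = 2/3, P(Z=1) = 1/3

Enumerate traces; 2 have nonzero weight after conditioning:
  (X=0, Z=1, Y=1) weight 1/18
  (X=1, Z=0, Y=0) weight 1/9
Group by Z:
  weight(Z=0) = 1/9
  weight(Z=1) = 1/18
Total weight = 1/9 + 1/18 = 1/6
P(Z=0 | obs) = 1/9 / 1/6 = 2/3
P(Z=1 | obs) = 1/18 / 1/6 = 1/3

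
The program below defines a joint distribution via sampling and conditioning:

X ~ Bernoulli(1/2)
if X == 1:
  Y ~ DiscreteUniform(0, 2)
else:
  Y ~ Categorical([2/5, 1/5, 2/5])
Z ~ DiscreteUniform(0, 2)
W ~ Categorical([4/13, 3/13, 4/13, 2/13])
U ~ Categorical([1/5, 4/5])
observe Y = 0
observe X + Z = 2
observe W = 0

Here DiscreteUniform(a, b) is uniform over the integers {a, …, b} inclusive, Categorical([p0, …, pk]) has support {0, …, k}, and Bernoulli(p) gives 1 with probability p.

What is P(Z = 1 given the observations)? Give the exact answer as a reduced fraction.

Enumerate traces; 4 have nonzero weight after conditioning:
  (X=0, Y=0, Z=2, W=0, U=0) weight 4/975
  (X=0, Y=0, Z=2, W=0, U=1) weight 16/975
  (X=1, Y=0, Z=1, W=0, U=0) weight 2/585
  (X=1, Y=0, Z=1, W=0, U=1) weight 8/585
Group by Z:
  weight(Z=1) = 2/117
  weight(Z=2) = 4/195
Total weight = 2/117 + 4/195 = 22/585
P(Z=1 | obs) = 2/117 / 22/585 = 5/11
P(Z=2 | obs) = 4/195 / 22/585 = 6/11

P(Z = 1 | obs) = 5/11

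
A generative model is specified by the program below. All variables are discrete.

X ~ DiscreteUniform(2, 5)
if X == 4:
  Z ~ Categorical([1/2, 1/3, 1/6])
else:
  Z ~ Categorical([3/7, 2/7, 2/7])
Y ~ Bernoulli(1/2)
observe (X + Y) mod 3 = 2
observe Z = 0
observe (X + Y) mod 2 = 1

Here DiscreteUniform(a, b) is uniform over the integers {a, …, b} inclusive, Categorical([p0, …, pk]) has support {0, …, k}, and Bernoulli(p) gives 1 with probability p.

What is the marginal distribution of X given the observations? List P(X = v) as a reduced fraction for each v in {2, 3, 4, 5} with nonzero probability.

P(X=4) = 7/13, P(X=5) = 6/13

Enumerate traces; 2 have nonzero weight after conditioning:
  (X=4, Z=0, Y=1) weight 1/16
  (X=5, Z=0, Y=0) weight 3/56
Group by X:
  weight(X=4) = 1/16
  weight(X=5) = 3/56
Total weight = 1/16 + 3/56 = 13/112
P(X=4 | obs) = 1/16 / 13/112 = 7/13
P(X=5 | obs) = 3/56 / 13/112 = 6/13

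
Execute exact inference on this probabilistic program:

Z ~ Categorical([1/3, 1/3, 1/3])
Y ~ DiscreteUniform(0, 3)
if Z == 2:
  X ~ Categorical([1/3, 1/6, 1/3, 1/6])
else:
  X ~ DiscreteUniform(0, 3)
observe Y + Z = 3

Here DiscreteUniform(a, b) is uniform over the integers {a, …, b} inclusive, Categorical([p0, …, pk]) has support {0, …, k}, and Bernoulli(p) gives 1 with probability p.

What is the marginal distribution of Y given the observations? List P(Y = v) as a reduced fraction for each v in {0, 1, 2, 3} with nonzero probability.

P(Y=1) = 1/3, P(Y=2) = 1/3, P(Y=3) = 1/3

Enumerate traces; 12 have nonzero weight after conditioning:
  (Z=0, Y=3, X=0) weight 1/48
  (Z=0, Y=3, X=1) weight 1/48
  (Z=0, Y=3, X=2) weight 1/48
  (Z=0, Y=3, X=3) weight 1/48
  (Z=1, Y=2, X=0) weight 1/48
  (Z=1, Y=2, X=1) weight 1/48
  (Z=1, Y=2, X=2) weight 1/48
  (Z=1, Y=2, X=3) weight 1/48
  (Z=2, Y=1, X=0) weight 1/36
  … 3 more
Group by Y:
  weight(Y=1) = 1/12
  weight(Y=2) = 1/12
  weight(Y=3) = 1/12
Total weight = 1/12 + 1/12 + 1/12 = 1/4
P(Y=1 | obs) = 1/12 / 1/4 = 1/3
P(Y=2 | obs) = 1/12 / 1/4 = 1/3
P(Y=3 | obs) = 1/12 / 1/4 = 1/3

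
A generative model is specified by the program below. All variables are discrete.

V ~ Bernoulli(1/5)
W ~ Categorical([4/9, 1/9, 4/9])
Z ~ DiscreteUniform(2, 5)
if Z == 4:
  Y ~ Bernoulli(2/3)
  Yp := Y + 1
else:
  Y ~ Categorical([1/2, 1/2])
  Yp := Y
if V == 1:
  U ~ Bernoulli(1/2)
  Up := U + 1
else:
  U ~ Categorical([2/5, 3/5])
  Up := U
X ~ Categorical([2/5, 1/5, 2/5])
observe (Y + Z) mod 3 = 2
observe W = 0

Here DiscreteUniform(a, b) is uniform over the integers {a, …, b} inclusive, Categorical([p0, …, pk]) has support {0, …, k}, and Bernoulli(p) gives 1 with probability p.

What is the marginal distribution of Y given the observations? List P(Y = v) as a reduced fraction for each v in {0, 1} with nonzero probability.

Enumerate traces; 36 have nonzero weight after conditioning:
  (V=0, W=0, Z=2, Y=0, U=0, X=0) weight 8/1125
  (V=0, W=0, Z=2, Y=0, U=0, X=1) weight 4/1125
  (V=0, W=0, Z=2, Y=0, U=0, X=2) weight 8/1125
  (V=0, W=0, Z=2, Y=0, U=1, X=0) weight 4/375
  (V=0, W=0, Z=2, Y=0, U=1, X=1) weight 2/375
  (V=0, W=0, Z=2, Y=0, U=1, X=2) weight 4/375
  (V=0, W=0, Z=4, Y=1, U=0, X=0) weight 32/3375
  (V=0, W=0, Z=4, Y=1, U=0, X=1) weight 16/3375
  … 28 more
Group by Y:
  weight(Y=0) = 1/9
  weight(Y=1) = 2/27
Total weight = 1/9 + 2/27 = 5/27
P(Y=0 | obs) = 1/9 / 5/27 = 3/5
P(Y=1 | obs) = 2/27 / 5/27 = 2/5

P(Y=0) = 3/5, P(Y=1) = 2/5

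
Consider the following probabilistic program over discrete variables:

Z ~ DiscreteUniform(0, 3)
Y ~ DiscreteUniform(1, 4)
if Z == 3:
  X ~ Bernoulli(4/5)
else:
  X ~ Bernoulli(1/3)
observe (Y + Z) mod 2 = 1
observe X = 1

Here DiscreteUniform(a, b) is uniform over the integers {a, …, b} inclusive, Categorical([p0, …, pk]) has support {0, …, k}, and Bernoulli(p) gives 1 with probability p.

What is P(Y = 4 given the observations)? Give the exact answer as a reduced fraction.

Enumerate traces; 8 have nonzero weight after conditioning:
  (Z=0, Y=1, X=1) weight 1/48
  (Z=0, Y=3, X=1) weight 1/48
  (Z=1, Y=2, X=1) weight 1/48
  (Z=1, Y=4, X=1) weight 1/48
  (Z=2, Y=1, X=1) weight 1/48
  (Z=2, Y=3, X=1) weight 1/48
  (Z=3, Y=2, X=1) weight 1/20
  (Z=3, Y=4, X=1) weight 1/20
Group by Y:
  weight(Y=1) = 1/24
  weight(Y=2) = 17/240
  weight(Y=3) = 1/24
  weight(Y=4) = 17/240
Total weight = 1/24 + 17/240 + 1/24 + 17/240 = 9/40
P(Y=1 | obs) = 1/24 / 9/40 = 5/27
P(Y=2 | obs) = 17/240 / 9/40 = 17/54
P(Y=3 | obs) = 1/24 / 9/40 = 5/27
P(Y=4 | obs) = 17/240 / 9/40 = 17/54

P(Y = 4 | obs) = 17/54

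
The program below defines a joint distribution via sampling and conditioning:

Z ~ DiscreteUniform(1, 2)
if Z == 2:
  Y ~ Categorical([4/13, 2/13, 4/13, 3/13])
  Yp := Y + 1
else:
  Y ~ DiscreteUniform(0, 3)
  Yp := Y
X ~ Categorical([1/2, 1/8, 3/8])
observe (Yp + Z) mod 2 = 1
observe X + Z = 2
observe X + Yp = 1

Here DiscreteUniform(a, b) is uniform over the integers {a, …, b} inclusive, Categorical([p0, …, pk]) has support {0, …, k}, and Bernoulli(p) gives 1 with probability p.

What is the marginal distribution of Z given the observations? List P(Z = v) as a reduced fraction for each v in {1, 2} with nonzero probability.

P(Z=1) = 13/77, P(Z=2) = 64/77

Enumerate traces; 2 have nonzero weight after conditioning:
  (Z=1, Y=0, X=1) weight 1/64
  (Z=2, Y=0, X=0) weight 1/13
Group by Z:
  weight(Z=1) = 1/64
  weight(Z=2) = 1/13
Total weight = 1/64 + 1/13 = 77/832
P(Z=1 | obs) = 1/64 / 77/832 = 13/77
P(Z=2 | obs) = 1/13 / 77/832 = 64/77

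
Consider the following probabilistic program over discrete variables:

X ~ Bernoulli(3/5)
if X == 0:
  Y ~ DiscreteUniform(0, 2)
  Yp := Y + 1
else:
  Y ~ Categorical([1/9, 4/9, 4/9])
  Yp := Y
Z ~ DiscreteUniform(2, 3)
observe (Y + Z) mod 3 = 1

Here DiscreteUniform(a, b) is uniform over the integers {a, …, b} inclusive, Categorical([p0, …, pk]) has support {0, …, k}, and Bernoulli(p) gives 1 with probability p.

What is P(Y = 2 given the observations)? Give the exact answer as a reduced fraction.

P(Y = 2 | obs) = 1/2

Enumerate traces; 4 have nonzero weight after conditioning:
  (X=0, Y=1, Z=3) weight 1/15
  (X=0, Y=2, Z=2) weight 1/15
  (X=1, Y=1, Z=3) weight 2/15
  (X=1, Y=2, Z=2) weight 2/15
Group by Y:
  weight(Y=1) = 1/5
  weight(Y=2) = 1/5
Total weight = 1/5 + 1/5 = 2/5
P(Y=1 | obs) = 1/5 / 2/5 = 1/2
P(Y=2 | obs) = 1/5 / 2/5 = 1/2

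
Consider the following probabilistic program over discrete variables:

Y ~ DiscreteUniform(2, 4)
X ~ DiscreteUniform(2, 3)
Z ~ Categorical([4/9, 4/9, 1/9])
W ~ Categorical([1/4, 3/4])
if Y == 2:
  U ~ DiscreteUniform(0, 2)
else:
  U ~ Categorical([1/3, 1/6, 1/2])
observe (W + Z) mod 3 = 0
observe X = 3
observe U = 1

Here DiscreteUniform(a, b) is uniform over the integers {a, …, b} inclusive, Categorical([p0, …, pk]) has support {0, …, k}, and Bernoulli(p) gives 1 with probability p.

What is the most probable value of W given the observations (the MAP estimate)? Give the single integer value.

argmax_v P(W = v | obs) = 0

Enumerate traces; 6 have nonzero weight after conditioning:
  (Y=2, X=3, Z=0, W=0, U=1) weight 1/162
  (Y=2, X=3, Z=2, W=1, U=1) weight 1/216
  (Y=3, X=3, Z=0, W=0, U=1) weight 1/324
  (Y=3, X=3, Z=2, W=1, U=1) weight 1/432
  (Y=4, X=3, Z=0, W=0, U=1) weight 1/324
  (Y=4, X=3, Z=2, W=1, U=1) weight 1/432
Group by W:
  weight(W=0) = 1/81
  weight(W=1) = 1/108
Total weight = 1/81 + 1/108 = 7/324
P(W=0 | obs) = 1/81 / 7/324 = 4/7
P(W=1 | obs) = 1/108 / 7/324 = 3/7
argmax = 0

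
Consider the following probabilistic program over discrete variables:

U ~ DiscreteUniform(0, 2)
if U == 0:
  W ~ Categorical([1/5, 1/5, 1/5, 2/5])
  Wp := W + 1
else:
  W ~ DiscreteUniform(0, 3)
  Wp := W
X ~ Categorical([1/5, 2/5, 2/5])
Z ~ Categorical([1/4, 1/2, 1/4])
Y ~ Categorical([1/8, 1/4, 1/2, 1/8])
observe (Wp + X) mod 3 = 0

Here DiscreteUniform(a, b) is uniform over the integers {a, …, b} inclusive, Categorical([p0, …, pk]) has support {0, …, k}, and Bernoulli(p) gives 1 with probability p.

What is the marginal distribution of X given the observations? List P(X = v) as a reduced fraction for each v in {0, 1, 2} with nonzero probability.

P(X=0) = 1/4, P(X=1) = 7/24, P(X=2) = 11/24

Enumerate traces; 144 have nonzero weight after conditioning:
  (U=0, W=0, X=2, Z=0, Y=0) weight 1/1200
  (U=0, W=0, X=2, Z=0, Y=1) weight 1/600
  (U=0, W=0, X=2, Z=0, Y=2) weight 1/300
  (U=0, W=0, X=2, Z=0, Y=3) weight 1/1200
  (U=0, W=0, X=2, Z=1, Y=0) weight 1/600
  (U=0, W=0, X=2, Z=1, Y=1) weight 1/300
  (U=0, W=0, X=2, Z=1, Y=2) weight 1/150
  (U=0, W=0, X=2, Z=1, Y=3) weight 1/600
  (U=0, W=1, X=1, Z=0, Y=0) weight 1/1200
  (U=0, W=2, X=0, Z=0, Y=0) weight 1/2400
  … 134 more
Group by X:
  weight(X=0) = 2/25
  weight(X=1) = 7/75
  weight(X=2) = 11/75
Total weight = 2/25 + 7/75 + 11/75 = 8/25
P(X=0 | obs) = 2/25 / 8/25 = 1/4
P(X=1 | obs) = 7/75 / 8/25 = 7/24
P(X=2 | obs) = 11/75 / 8/25 = 11/24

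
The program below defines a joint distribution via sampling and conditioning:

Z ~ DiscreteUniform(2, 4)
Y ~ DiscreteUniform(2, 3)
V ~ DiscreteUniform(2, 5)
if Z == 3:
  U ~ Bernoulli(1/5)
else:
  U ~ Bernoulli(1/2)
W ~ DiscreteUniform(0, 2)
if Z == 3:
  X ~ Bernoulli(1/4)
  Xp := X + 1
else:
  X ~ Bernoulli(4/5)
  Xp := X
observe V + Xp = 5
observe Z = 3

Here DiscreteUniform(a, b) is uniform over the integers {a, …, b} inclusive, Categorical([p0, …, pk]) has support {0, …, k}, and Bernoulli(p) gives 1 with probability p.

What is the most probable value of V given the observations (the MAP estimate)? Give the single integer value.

Enumerate traces; 24 have nonzero weight after conditioning:
  (Z=3, Y=2, V=3, U=0, W=0, X=1) weight 1/360
  (Z=3, Y=2, V=3, U=0, W=1, X=1) weight 1/360
  (Z=3, Y=2, V=3, U=0, W=2, X=1) weight 1/360
  (Z=3, Y=2, V=3, U=1, W=0, X=1) weight 1/1440
  (Z=3, Y=2, V=3, U=1, W=1, X=1) weight 1/1440
  (Z=3, Y=2, V=3, U=1, W=2, X=1) weight 1/1440
  (Z=3, Y=2, V=4, U=0, W=0, X=0) weight 1/120
  (Z=3, Y=2, V=4, U=0, W=1, X=0) weight 1/120
  … 16 more
Group by V:
  weight(V=3) = 1/48
  weight(V=4) = 1/16
Total weight = 1/48 + 1/16 = 1/12
P(V=3 | obs) = 1/48 / 1/12 = 1/4
P(V=4 | obs) = 1/16 / 1/12 = 3/4
argmax = 4

argmax_v P(V = v | obs) = 4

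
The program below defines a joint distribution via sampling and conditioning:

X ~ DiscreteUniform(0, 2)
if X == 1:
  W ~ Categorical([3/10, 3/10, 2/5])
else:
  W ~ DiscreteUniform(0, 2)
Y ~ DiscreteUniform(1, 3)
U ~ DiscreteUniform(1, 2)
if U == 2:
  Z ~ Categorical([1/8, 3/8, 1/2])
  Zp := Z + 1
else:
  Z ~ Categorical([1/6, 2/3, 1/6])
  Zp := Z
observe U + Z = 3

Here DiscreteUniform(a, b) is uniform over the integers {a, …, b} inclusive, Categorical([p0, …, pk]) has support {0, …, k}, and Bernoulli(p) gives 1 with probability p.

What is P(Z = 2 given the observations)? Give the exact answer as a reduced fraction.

P(Z = 2 | obs) = 4/13

Enumerate traces; 54 have nonzero weight after conditioning:
  (X=0, W=0, Y=1, U=1, Z=2) weight 1/324
  (X=0, W=0, Y=1, U=2, Z=1) weight 1/144
  (X=0, W=0, Y=2, U=1, Z=2) weight 1/324
  (X=0, W=0, Y=2, U=2, Z=1) weight 1/144
  (X=0, W=0, Y=3, U=1, Z=2) weight 1/324
  (X=0, W=0, Y=3, U=2, Z=1) weight 1/144
  (X=0, W=1, Y=1, U=1, Z=2) weight 1/324
  (X=0, W=1, Y=1, U=2, Z=1) weight 1/144
  … 46 more
Group by Z:
  weight(Z=1) = 3/16
  weight(Z=2) = 1/12
Total weight = 3/16 + 1/12 = 13/48
P(Z=1 | obs) = 3/16 / 13/48 = 9/13
P(Z=2 | obs) = 1/12 / 13/48 = 4/13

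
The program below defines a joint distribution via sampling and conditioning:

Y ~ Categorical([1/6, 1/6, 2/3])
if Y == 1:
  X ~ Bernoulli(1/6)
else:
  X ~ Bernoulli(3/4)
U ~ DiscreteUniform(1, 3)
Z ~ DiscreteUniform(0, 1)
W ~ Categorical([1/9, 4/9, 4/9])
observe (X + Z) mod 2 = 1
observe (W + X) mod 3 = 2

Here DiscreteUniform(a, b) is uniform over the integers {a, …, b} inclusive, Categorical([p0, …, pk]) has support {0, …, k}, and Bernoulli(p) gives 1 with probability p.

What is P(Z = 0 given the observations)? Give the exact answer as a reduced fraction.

Enumerate traces; 18 have nonzero weight after conditioning:
  (Y=0, X=0, U=1, Z=1, W=2) weight 1/324
  (Y=0, X=0, U=2, Z=1, W=2) weight 1/324
  (Y=0, X=0, U=3, Z=1, W=2) weight 1/324
  (Y=0, X=1, U=1, Z=0, W=1) weight 1/108
  (Y=0, X=1, U=2, Z=0, W=1) weight 1/108
  (Y=0, X=1, U=3, Z=0, W=1) weight 1/108
  (Y=1, X=0, U=1, Z=1, W=2) weight 5/486
  (Y=1, X=0, U=2, Z=1, W=2) weight 5/486
  … 10 more
Group by Z:
  weight(Z=0) = 47/324
  weight(Z=1) = 25/324
Total weight = 47/324 + 25/324 = 2/9
P(Z=0 | obs) = 47/324 / 2/9 = 47/72
P(Z=1 | obs) = 25/324 / 2/9 = 25/72

P(Z = 0 | obs) = 47/72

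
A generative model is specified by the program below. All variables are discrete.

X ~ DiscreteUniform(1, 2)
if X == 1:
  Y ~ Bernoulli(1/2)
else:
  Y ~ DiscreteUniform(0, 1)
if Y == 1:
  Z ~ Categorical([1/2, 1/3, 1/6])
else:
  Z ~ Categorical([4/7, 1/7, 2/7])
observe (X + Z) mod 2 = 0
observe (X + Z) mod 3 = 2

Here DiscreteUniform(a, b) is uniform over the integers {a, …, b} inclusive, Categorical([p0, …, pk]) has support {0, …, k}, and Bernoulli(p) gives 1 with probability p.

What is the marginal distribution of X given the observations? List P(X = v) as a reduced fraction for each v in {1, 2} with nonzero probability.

P(X=1) = 4/13, P(X=2) = 9/13

Enumerate traces; 4 have nonzero weight after conditioning:
  (X=1, Y=0, Z=1) weight 1/28
  (X=1, Y=1, Z=1) weight 1/12
  (X=2, Y=0, Z=0) weight 1/7
  (X=2, Y=1, Z=0) weight 1/8
Group by X:
  weight(X=1) = 5/42
  weight(X=2) = 15/56
Total weight = 5/42 + 15/56 = 65/168
P(X=1 | obs) = 5/42 / 65/168 = 4/13
P(X=2 | obs) = 15/56 / 65/168 = 9/13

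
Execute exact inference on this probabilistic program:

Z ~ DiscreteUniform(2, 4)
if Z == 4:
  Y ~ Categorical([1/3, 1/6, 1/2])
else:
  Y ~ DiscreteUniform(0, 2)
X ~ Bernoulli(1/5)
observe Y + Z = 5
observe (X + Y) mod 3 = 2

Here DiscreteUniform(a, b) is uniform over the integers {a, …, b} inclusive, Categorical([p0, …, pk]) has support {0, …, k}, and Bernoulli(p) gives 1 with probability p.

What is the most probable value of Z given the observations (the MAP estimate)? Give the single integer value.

Enumerate traces; 2 have nonzero weight after conditioning:
  (Z=3, Y=2, X=0) weight 4/45
  (Z=4, Y=1, X=1) weight 1/90
Group by Z:
  weight(Z=3) = 4/45
  weight(Z=4) = 1/90
Total weight = 4/45 + 1/90 = 1/10
P(Z=3 | obs) = 4/45 / 1/10 = 8/9
P(Z=4 | obs) = 1/90 / 1/10 = 1/9
argmax = 3

argmax_v P(Z = v | obs) = 3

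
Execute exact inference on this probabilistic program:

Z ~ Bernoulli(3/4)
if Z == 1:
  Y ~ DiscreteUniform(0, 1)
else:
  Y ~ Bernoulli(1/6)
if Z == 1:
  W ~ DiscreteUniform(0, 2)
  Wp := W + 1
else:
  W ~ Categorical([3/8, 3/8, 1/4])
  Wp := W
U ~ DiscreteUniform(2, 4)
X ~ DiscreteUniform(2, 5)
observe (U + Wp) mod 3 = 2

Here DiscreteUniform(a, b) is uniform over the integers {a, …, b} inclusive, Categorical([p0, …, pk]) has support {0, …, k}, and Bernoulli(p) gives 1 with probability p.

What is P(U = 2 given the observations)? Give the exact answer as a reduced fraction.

P(U = 2 | obs) = 11/32

Enumerate traces; 48 have nonzero weight after conditioning:
  (Z=0, Y=0, W=0, U=2, X=2) weight 5/768
  (Z=0, Y=0, W=0, U=2, X=3) weight 5/768
  (Z=0, Y=0, W=0, U=2, X=4) weight 5/768
  (Z=0, Y=0, W=0, U=2, X=5) weight 5/768
  (Z=0, Y=0, W=1, U=4, X=2) weight 5/768
  (Z=0, Y=0, W=1, U=4, X=3) weight 5/768
  (Z=0, Y=0, W=1, U=4, X=4) weight 5/768
  (Z=0, Y=0, W=1, U=4, X=5) weight 5/768
  (Z=0, Y=0, W=2, U=3, X=2) weight 5/1152
  … 39 more
Group by U:
  weight(U=2) = 11/96
  weight(U=3) = 5/48
  weight(U=4) = 11/96
Total weight = 11/96 + 5/48 + 11/96 = 1/3
P(U=2 | obs) = 11/96 / 1/3 = 11/32
P(U=3 | obs) = 5/48 / 1/3 = 5/16
P(U=4 | obs) = 11/96 / 1/3 = 11/32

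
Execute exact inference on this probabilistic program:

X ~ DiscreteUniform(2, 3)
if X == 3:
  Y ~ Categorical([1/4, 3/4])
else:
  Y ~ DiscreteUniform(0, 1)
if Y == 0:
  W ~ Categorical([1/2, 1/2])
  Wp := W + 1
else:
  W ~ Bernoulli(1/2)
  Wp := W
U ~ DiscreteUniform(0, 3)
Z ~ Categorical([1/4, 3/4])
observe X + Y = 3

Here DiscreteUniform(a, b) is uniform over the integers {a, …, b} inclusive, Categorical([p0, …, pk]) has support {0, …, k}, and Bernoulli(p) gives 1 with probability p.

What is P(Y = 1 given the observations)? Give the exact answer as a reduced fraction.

Enumerate traces; 32 have nonzero weight after conditioning:
  (X=2, Y=1, W=0, U=0, Z=0) weight 1/128
  (X=2, Y=1, W=0, U=0, Z=1) weight 3/128
  (X=2, Y=1, W=0, U=1, Z=0) weight 1/128
  (X=2, Y=1, W=0, U=1, Z=1) weight 3/128
  (X=2, Y=1, W=0, U=2, Z=0) weight 1/128
  (X=2, Y=1, W=0, U=2, Z=1) weight 3/128
  (X=2, Y=1, W=0, U=3, Z=0) weight 1/128
  (X=2, Y=1, W=0, U=3, Z=1) weight 3/128
  (X=3, Y=0, W=0, U=0, Z=0) weight 1/256
  … 23 more
Group by Y:
  weight(Y=0) = 1/8
  weight(Y=1) = 1/4
Total weight = 1/8 + 1/4 = 3/8
P(Y=0 | obs) = 1/8 / 3/8 = 1/3
P(Y=1 | obs) = 1/4 / 3/8 = 2/3

P(Y = 1 | obs) = 2/3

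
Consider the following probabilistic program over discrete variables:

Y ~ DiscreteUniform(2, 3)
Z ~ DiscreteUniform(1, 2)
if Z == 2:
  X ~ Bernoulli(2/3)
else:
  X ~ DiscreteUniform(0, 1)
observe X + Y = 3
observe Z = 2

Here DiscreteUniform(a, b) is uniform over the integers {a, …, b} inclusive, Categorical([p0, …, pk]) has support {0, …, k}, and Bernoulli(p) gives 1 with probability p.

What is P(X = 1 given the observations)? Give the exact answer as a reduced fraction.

P(X = 1 | obs) = 2/3

Enumerate traces; 2 have nonzero weight after conditioning:
  (Y=2, Z=2, X=1) weight 1/6
  (Y=3, Z=2, X=0) weight 1/12
Group by X:
  weight(X=0) = 1/12
  weight(X=1) = 1/6
Total weight = 1/12 + 1/6 = 1/4
P(X=0 | obs) = 1/12 / 1/4 = 1/3
P(X=1 | obs) = 1/6 / 1/4 = 2/3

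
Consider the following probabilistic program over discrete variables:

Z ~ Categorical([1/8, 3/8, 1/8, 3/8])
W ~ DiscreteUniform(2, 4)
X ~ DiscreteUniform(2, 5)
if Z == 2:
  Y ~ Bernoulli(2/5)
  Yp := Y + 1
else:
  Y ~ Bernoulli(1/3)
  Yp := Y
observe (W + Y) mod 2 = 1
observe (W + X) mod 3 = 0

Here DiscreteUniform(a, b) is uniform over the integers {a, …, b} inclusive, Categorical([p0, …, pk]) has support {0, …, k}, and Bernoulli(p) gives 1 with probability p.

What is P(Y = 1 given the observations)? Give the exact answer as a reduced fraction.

Enumerate traces; 16 have nonzero weight after conditioning:
  (Z=0, W=2, X=4, Y=1) weight 1/288
  (Z=0, W=3, X=3, Y=0) weight 1/144
  (Z=0, W=4, X=2, Y=1) weight 1/288
  (Z=0, W=4, X=5, Y=1) weight 1/288
  (Z=1, W=2, X=4, Y=1) weight 1/96
  (Z=1, W=3, X=3, Y=0) weight 1/48
  (Z=1, W=4, X=2, Y=1) weight 1/96
  (Z=1, W=4, X=5, Y=1) weight 1/96
  … 8 more
Group by Y:
  weight(Y=0) = 79/1440
  weight(Y=1) = 41/480
Total weight = 79/1440 + 41/480 = 101/720
P(Y=0 | obs) = 79/1440 / 101/720 = 79/202
P(Y=1 | obs) = 41/480 / 101/720 = 123/202

P(Y = 1 | obs) = 123/202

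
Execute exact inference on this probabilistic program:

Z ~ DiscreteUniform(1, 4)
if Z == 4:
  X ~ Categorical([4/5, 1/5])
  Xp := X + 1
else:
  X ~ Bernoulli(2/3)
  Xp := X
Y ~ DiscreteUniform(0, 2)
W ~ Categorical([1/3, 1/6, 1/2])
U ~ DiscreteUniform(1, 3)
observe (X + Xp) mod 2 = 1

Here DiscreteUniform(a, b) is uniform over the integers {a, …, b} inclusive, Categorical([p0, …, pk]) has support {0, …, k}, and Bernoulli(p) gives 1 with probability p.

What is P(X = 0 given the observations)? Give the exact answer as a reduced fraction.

Enumerate traces; 54 have nonzero weight after conditioning:
  (Z=4, X=0, Y=0, W=0, U=1) weight 1/135
  (Z=4, X=0, Y=0, W=0, U=2) weight 1/135
  (Z=4, X=0, Y=0, W=0, U=3) weight 1/135
  (Z=4, X=0, Y=0, W=1, U=1) weight 1/270
  (Z=4, X=0, Y=0, W=1, U=2) weight 1/270
  (Z=4, X=0, Y=0, W=1, U=3) weight 1/270
  (Z=4, X=0, Y=0, W=2, U=1) weight 1/90
  (Z=4, X=0, Y=0, W=2, U=2) weight 1/90
  (Z=4, X=1, Y=0, W=0, U=1) weight 1/540
  … 45 more
Group by X:
  weight(X=0) = 1/5
  weight(X=1) = 1/20
Total weight = 1/5 + 1/20 = 1/4
P(X=0 | obs) = 1/5 / 1/4 = 4/5
P(X=1 | obs) = 1/20 / 1/4 = 1/5

P(X = 0 | obs) = 4/5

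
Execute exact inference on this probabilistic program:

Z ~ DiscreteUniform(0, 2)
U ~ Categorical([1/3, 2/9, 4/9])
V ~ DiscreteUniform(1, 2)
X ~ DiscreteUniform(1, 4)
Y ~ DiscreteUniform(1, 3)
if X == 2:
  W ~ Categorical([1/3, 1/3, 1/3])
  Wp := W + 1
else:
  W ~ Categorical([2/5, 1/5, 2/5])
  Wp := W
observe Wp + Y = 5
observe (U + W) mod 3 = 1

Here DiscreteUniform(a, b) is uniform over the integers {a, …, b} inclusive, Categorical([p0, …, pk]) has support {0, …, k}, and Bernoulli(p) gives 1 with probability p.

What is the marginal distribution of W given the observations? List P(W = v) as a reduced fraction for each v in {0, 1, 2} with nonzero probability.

Enumerate traces; 30 have nonzero weight after conditioning:
  (Z=0, U=0, V=1, X=2, Y=3, W=1) weight 1/648
  (Z=0, U=0, V=2, X=2, Y=3, W=1) weight 1/648
  (Z=0, U=2, V=1, X=1, Y=3, W=2) weight 1/405
  (Z=0, U=2, V=1, X=2, Y=2, W=2) weight 1/486
  (Z=0, U=2, V=1, X=3, Y=3, W=2) weight 1/405
  (Z=0, U=2, V=1, X=4, Y=3, W=2) weight 1/405
  (Z=0, U=2, V=2, X=1, Y=3, W=2) weight 1/405
  (Z=0, U=2, V=2, X=2, Y=2, W=2) weight 1/486
  … 22 more
Group by W:
  weight(W=1) = 1/108
  weight(W=2) = 23/405
Total weight = 1/108 + 23/405 = 107/1620
P(W=1 | obs) = 1/108 / 107/1620 = 15/107
P(W=2 | obs) = 23/405 / 107/1620 = 92/107

P(W=1) = 15/107, P(W=2) = 92/107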